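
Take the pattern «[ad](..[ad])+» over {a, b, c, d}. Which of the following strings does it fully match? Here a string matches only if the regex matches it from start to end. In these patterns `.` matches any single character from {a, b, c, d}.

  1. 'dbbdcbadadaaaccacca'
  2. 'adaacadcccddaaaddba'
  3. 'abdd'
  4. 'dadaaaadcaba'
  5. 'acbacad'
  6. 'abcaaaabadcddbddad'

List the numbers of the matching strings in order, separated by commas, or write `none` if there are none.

1 → match
2 → no match
3 → match
4 → no match
5 → match
6 → no match

1, 3, 5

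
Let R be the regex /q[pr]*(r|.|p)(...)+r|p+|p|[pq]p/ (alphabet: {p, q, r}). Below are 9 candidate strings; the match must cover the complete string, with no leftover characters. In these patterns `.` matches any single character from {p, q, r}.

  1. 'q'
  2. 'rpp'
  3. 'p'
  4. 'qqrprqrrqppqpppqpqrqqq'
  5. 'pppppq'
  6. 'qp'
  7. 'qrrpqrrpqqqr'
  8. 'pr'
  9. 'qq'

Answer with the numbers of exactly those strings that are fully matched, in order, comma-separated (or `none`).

1. 'q' → no match
2. 'rpp' → no match
3. 'p' → match
4 → no match
5. 'pppppq' → no match
6. 'qp' → match
7. 'qrrpqrrpqqqr' → match
8. 'pr' → no match
9. 'qq' → no match

3, 6, 7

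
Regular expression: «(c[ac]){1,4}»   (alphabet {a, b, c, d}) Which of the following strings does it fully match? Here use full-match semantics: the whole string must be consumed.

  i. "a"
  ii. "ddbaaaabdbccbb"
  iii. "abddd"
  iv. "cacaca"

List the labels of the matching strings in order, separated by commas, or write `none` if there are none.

i → no match — must start with "c"
ii → no match — must start with "c"
iii → no match — must start with "c"
iv → match

iv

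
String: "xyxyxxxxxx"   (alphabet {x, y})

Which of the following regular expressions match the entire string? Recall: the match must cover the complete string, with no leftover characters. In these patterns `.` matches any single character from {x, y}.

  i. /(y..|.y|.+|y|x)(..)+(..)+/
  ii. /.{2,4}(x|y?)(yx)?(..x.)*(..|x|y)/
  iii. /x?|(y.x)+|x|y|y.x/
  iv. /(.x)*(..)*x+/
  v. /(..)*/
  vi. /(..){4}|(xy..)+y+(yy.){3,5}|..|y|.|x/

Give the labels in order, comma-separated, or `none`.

i, ii, iv, v

i → match
ii → match
iii → no match
iv → match
v → match
vi → no match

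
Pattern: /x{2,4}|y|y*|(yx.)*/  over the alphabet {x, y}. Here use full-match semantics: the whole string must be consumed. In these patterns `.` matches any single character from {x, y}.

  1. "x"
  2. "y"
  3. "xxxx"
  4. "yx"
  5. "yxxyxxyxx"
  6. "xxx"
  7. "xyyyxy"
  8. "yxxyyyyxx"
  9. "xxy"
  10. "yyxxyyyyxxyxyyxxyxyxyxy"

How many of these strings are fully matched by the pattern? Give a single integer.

1 → no match
2 → match
3 → match
4 → no match
5 → match
6 → match
7 → no match
8 → no match
9 → no match
10 → no match
Total matched: 4

4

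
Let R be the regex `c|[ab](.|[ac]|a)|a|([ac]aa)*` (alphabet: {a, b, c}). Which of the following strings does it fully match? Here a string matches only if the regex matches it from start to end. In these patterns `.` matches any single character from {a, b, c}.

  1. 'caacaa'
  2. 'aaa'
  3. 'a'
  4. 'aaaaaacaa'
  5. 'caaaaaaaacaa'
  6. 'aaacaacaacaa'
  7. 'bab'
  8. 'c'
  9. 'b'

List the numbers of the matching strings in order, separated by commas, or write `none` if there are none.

1, 2, 3, 4, 5, 6, 8

1. 'caacaa' → match
2. 'aaa' → match
3. 'a' → match
4. 'aaaaaacaa' → match
5. 'caaaaaaaacaa' → match
6. 'aaacaacaacaa' → match
7. 'bab' → no match
8. 'c' → match
9. 'b' → no match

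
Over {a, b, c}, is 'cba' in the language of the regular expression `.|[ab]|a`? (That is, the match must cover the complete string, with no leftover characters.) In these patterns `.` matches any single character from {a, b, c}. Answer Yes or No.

No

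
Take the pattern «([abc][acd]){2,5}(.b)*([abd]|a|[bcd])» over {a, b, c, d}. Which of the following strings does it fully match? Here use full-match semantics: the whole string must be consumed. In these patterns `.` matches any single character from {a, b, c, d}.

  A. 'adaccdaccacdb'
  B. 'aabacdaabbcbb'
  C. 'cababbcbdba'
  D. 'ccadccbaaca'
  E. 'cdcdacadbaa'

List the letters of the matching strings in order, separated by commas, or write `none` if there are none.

A → no match
B → match
C → match
D → match
E → match

B, C, D, E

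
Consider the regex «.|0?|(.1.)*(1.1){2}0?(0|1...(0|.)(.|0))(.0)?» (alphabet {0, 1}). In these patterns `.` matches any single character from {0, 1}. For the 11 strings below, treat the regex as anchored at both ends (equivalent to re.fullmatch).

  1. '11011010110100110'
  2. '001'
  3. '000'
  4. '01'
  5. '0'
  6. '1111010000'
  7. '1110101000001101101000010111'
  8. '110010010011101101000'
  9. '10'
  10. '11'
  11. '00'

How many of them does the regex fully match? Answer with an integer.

3

1 → no match
2 → no match
3 → no match
4 → no match
5 → match
6 → match
7 → no match
8 → match
9 → no match
10 → no match
11 → no match
Total matched: 3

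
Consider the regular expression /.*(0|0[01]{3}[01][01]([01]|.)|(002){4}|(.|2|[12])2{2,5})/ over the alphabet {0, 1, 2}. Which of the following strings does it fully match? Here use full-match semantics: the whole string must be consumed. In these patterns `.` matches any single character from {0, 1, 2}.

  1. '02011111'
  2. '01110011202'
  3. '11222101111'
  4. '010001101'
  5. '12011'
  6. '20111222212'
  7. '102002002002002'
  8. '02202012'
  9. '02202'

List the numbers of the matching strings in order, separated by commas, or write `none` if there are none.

4, 7

1 → no match
2 → no match
3 → no match
4 → match
5 → no match
6 → no match
7 → match
8 → no match
9 → no match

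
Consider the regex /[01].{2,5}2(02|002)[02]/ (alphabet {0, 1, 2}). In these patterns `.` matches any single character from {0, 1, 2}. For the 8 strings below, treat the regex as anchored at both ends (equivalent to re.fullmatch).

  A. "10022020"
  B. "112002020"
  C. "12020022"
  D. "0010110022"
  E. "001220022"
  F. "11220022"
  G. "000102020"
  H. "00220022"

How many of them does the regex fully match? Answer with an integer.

A → match
B → match
C → match
D → no match
E → match
F → match
G → match
H → match
Total matched: 7

7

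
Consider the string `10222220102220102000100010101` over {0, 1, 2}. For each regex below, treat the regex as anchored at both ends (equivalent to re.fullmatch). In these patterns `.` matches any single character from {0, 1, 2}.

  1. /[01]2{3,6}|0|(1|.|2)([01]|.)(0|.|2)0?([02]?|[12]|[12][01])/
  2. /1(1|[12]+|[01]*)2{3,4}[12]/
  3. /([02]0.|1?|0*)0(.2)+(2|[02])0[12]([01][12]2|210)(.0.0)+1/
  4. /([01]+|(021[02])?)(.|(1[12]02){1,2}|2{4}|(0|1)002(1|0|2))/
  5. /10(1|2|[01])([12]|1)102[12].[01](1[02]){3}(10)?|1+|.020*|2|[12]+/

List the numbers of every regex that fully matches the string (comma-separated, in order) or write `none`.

1 → no match
2 → no match
3 → match
4 → no match
5 → no match

3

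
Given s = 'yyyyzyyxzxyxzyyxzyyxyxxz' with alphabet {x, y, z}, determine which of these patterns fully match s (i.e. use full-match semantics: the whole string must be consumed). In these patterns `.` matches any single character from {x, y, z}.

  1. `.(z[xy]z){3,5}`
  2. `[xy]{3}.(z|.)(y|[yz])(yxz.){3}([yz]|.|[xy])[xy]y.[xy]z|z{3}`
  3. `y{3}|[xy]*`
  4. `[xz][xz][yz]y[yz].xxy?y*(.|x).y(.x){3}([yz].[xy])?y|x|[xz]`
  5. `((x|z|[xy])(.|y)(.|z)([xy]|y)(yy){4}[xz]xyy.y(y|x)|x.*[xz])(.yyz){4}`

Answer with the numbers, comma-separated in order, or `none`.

2

1 → no match
2 → match
3 → no match
4 → no match
5 → no match — must end with 'yyz'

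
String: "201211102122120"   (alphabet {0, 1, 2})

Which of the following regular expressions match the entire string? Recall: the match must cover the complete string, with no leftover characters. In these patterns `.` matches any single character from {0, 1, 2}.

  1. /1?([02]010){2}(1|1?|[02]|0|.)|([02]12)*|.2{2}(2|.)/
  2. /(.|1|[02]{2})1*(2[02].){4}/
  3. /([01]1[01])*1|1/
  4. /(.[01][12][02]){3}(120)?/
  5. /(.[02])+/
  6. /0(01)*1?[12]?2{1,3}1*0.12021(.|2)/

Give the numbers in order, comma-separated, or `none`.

1 → no match
2 → no match
3 → no match — must end with "1"
4 → match
5 → no match
6 → no match — must start with "0"

4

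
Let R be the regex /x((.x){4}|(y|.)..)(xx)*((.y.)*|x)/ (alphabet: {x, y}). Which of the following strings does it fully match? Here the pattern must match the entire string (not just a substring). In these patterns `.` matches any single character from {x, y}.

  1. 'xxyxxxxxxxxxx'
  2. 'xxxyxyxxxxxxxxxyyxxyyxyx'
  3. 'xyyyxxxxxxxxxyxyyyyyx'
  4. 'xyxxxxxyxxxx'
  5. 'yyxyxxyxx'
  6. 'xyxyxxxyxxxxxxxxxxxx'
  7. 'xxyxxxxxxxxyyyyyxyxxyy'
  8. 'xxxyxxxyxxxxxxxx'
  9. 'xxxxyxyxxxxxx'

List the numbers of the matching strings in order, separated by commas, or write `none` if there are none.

1, 2, 3, 4, 6, 7, 8

1 → match
2 → match
3 → match
4. 'xyxxxxxyxxxx' → match
5. 'yyxyxxyxx' → no match — must start with 'x'
6 → match
7 → match
8 → match
9 → no match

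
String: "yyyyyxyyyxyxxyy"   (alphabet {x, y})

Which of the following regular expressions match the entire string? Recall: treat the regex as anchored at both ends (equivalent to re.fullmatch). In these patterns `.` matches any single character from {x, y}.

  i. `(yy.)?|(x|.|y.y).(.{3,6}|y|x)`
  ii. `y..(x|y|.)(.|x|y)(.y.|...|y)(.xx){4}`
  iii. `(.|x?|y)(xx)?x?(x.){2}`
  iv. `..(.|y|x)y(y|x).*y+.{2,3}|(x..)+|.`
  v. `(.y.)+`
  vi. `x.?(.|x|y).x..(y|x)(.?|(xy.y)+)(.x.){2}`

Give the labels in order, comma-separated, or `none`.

i → no match
ii → no match — must end with "xx"
iii → no match
iv → no match
v → match
vi → no match — must start with "x"

v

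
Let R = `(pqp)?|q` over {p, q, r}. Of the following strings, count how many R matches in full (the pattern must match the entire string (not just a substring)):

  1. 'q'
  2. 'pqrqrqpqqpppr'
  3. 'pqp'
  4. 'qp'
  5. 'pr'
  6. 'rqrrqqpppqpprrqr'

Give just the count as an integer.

1 → match
2 → no match
3 → match
4 → no match
5 → no match
6 → no match
Total matched: 2

2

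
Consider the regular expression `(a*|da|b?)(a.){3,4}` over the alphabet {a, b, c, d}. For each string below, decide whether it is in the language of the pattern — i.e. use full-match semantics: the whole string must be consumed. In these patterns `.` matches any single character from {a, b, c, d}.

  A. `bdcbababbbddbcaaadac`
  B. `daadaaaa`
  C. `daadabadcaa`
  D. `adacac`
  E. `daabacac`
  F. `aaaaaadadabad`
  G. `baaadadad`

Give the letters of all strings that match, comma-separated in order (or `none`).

A → no match
B. `daadaaaa` → match
C. `daadabadcaa` → no match
D. `adacac` → match
E. `daabacac` → match
F → match
G. `baaadadad` → match

B, D, E, F, G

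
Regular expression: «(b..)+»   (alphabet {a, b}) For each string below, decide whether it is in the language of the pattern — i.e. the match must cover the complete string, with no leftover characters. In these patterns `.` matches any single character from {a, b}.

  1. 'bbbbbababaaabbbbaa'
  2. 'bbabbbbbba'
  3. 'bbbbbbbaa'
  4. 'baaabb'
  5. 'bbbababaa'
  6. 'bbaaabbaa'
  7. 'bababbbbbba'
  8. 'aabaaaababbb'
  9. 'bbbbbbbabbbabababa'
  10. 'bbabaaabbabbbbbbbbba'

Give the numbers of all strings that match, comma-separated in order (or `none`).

3

1 → no match
2 → no match
3 → match
4 → no match
5 → no match
6 → no match
7 → no match
8 → no match — must start with 'b'
9 → no match
10 → no match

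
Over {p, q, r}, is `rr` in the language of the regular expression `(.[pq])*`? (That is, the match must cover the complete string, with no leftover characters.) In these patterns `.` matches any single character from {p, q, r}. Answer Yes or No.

No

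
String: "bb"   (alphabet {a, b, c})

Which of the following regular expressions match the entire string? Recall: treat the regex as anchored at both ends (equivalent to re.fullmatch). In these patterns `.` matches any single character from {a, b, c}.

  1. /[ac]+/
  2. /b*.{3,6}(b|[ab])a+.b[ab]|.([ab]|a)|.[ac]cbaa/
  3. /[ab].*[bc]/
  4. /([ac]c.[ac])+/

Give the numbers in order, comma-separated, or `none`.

2, 3

1 → no match
2 → match
3 → match
4 → no match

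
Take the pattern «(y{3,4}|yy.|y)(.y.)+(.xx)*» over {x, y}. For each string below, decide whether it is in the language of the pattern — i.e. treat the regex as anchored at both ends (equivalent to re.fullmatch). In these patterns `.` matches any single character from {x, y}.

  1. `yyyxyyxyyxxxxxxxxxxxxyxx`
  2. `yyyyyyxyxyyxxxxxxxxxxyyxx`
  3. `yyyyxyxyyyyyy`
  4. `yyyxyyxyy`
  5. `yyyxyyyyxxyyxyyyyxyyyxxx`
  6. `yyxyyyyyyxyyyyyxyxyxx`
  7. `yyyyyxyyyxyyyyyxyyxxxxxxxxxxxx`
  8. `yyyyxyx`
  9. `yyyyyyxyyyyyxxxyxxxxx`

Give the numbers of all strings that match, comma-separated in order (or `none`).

1 → match
2 → no match
3 → match
4 → match
5 → match
6 → match
7 → match
8 → match
9 → match

1, 3, 4, 5, 6, 7, 8, 9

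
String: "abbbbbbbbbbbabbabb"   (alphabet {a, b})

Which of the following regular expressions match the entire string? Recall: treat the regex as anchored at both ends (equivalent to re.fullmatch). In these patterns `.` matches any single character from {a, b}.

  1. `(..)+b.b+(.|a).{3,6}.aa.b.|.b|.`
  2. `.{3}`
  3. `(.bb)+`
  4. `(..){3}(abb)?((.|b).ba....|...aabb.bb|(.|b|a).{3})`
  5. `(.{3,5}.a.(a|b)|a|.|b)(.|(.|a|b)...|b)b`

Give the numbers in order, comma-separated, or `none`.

3

1 → no match
2 → no match
3 → match
4 → no match
5 → no match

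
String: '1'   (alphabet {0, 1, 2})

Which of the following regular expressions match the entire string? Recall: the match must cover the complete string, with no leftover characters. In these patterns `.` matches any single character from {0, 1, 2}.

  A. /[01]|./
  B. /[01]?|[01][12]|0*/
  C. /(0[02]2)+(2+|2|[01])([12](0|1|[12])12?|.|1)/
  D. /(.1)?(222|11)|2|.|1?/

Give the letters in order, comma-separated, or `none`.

A, B, D

A → match
B → match
C → no match — must start with '0'
D → match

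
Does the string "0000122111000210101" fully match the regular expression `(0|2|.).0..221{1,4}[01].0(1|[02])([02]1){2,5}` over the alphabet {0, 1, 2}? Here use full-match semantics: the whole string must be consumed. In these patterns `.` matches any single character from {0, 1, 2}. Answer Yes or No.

Yes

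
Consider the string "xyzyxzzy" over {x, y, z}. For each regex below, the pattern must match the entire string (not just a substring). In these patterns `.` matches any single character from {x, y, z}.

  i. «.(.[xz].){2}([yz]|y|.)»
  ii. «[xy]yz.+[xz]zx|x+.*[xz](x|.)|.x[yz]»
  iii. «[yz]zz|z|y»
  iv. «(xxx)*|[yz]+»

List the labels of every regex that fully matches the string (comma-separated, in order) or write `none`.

i, ii

i → match
ii → match
iii → no match
iv → no match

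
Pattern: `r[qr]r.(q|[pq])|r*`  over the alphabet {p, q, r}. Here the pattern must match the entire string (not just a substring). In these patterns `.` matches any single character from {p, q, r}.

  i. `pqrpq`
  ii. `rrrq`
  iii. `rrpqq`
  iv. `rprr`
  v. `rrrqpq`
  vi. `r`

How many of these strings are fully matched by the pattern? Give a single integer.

i → no match
ii → no match
iii → no match
iv → no match
v → no match
vi → match
Total matched: 1

1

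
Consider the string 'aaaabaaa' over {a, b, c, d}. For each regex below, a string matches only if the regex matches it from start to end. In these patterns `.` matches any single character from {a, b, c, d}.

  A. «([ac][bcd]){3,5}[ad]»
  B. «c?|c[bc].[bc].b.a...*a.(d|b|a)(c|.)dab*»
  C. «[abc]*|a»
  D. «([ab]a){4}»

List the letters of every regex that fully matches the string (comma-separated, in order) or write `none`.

A → no match
B → no match
C → match
D → match

C, D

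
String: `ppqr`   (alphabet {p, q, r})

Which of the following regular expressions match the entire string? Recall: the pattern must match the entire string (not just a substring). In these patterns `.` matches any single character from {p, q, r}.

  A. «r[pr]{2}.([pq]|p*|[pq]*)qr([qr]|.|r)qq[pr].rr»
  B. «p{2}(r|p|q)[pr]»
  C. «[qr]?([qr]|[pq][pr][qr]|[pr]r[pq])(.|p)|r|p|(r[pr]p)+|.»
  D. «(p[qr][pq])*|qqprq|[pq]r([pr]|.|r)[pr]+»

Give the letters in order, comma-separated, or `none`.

A → no match — must start with `r`
B → match
C → match
D → no match

B, C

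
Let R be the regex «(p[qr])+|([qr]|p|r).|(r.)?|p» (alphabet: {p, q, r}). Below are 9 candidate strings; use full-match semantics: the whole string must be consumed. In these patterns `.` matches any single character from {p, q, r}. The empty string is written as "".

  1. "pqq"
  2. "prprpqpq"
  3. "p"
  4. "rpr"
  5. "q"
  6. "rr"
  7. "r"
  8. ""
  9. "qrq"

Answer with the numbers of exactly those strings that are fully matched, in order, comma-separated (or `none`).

2, 3, 6, 8

1 → no match
2 → match
3 → match
4 → no match
5 → no match
6 → match
7 → no match
8 → match
9 → no match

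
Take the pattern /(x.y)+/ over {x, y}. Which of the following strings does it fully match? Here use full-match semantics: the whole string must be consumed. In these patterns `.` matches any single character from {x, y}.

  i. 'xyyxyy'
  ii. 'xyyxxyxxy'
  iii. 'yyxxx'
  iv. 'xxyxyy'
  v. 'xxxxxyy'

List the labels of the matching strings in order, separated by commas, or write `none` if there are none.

i → match
ii → match
iii → no match — must start with 'x'
iv → match
v → no match

i, ii, iv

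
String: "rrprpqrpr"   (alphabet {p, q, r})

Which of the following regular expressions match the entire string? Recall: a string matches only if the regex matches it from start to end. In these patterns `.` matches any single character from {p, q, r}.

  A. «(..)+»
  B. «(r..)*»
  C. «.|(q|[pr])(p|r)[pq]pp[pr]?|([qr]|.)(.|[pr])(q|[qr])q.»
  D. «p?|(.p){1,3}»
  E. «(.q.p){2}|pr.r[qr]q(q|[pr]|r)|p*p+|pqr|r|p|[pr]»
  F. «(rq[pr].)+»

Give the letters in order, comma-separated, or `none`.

B

A → no match
B → match
C → no match
D → no match
E → no match
F → no match — must start with "rq"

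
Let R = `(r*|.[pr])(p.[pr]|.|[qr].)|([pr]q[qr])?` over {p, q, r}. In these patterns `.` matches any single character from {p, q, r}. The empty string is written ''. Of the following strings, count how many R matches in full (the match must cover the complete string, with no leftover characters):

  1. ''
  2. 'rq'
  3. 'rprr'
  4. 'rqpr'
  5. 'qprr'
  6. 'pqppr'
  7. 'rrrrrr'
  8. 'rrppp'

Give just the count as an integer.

1 → match
2 → match
3 → match
4 → no match
5 → match
6 → no match
7 → match
8 → match
Total matched: 6

6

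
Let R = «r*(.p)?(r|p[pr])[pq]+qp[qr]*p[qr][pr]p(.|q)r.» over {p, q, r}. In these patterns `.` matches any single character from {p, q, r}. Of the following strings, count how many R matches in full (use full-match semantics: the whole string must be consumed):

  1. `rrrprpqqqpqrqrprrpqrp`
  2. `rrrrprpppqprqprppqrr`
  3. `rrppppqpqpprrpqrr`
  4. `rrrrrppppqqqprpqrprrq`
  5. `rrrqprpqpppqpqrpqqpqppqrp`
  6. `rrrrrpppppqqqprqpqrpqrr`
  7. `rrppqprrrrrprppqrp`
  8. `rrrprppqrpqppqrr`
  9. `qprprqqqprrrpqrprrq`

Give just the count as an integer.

6

1 → match
2 → match
3 → match
4 → match
5 → no match
6 → match
7 → match
8 → no match
9 → no match
Total matched: 6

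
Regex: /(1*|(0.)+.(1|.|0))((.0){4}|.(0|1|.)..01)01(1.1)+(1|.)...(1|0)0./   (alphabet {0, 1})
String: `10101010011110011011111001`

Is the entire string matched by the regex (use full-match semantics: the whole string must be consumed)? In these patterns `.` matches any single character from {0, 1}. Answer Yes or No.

No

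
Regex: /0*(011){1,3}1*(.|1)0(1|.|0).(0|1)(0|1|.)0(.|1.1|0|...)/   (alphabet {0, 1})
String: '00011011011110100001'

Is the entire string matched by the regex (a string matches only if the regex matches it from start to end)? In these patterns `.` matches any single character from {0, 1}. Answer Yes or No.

Yes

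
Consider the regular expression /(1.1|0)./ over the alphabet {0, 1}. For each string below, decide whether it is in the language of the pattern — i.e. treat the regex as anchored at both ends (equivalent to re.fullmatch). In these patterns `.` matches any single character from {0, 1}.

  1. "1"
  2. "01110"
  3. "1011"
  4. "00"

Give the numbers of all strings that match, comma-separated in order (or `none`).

3, 4

1 → no match
2 → no match
3 → match
4 → match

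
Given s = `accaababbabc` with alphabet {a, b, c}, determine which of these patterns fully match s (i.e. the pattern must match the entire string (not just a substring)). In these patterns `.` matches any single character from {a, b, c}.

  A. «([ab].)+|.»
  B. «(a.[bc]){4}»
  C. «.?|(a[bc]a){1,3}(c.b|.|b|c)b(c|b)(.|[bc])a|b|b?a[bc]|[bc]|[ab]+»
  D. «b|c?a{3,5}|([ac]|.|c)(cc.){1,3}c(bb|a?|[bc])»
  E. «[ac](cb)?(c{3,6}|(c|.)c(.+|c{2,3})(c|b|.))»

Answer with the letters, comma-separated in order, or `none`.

B, E

A → no match
B → match
C → no match
D → no match
E → match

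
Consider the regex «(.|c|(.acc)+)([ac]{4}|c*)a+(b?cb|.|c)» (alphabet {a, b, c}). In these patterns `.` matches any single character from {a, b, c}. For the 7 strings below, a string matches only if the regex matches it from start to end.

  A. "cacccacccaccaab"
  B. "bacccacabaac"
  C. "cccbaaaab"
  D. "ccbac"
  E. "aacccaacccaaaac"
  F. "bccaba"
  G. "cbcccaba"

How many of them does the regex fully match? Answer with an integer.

A → match
B → no match
C → no match
D → no match
E → no match
F → no match
G → no match
Total matched: 1

1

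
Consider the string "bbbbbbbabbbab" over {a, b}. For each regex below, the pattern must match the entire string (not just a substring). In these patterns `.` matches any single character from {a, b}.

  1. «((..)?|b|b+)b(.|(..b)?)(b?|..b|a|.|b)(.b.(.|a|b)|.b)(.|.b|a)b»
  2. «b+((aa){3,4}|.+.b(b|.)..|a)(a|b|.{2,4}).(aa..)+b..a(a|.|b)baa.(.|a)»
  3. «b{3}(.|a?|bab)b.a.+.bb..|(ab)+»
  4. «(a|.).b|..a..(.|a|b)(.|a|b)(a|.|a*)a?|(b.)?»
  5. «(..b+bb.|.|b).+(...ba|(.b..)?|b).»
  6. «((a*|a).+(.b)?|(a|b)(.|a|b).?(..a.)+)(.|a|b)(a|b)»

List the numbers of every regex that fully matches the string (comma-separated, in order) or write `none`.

1, 5, 6

1 → match
2 → no match
3 → no match
4 → no match
5 → match
6 → match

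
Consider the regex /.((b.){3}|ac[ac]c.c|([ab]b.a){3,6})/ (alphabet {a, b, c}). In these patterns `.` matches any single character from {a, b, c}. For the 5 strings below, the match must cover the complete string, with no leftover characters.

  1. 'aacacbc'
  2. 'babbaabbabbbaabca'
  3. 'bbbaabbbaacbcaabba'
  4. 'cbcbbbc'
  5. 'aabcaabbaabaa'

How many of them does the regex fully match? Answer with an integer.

4

1. 'aacacbc' → match
2 → match
3 → no match
4. 'cbcbbbc' → match
5 → match
Total matched: 4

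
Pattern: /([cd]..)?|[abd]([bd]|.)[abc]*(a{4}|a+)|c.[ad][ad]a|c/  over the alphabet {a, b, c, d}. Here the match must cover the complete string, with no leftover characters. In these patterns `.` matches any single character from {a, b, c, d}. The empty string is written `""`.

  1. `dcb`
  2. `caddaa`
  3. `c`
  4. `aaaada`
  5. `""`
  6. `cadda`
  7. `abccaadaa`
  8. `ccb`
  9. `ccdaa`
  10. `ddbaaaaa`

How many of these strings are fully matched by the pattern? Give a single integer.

1. `dcb` → match
2. `caddaa` → no match
3. `c` → match
4. `aaaada` → no match
5. `""` → match
6. `cadda` → match
7. `abccaadaa` → no match
8. `ccb` → match
9. `ccdaa` → match
10. `ddbaaaaa` → match
Total matched: 7

7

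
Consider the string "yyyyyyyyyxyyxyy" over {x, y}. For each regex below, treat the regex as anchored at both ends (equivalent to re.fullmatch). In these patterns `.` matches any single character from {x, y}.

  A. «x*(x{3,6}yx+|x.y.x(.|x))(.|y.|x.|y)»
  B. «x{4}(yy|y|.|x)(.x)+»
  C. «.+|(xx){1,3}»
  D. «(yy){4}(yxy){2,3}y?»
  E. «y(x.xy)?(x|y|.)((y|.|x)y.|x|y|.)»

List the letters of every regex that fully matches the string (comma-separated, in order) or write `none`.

A → no match
B → no match — must start with "x"
C → match
D → match
E → no match

C, D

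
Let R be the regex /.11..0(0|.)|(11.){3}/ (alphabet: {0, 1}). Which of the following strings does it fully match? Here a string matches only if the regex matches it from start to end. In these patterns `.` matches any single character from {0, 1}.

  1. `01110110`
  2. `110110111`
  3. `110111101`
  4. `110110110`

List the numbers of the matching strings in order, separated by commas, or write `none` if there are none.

1. `01110110` → no match
2. `110110111` → match
3. `110111101` → no match
4. `110110110` → match

2, 4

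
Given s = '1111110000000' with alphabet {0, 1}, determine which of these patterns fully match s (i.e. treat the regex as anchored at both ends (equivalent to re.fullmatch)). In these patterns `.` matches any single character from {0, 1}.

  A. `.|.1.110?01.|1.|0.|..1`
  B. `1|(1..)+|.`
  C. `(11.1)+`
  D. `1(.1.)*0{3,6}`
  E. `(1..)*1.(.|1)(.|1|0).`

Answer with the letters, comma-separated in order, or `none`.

D

A → no match
B → no match
C → no match — must end with '1'
D → match
E → no match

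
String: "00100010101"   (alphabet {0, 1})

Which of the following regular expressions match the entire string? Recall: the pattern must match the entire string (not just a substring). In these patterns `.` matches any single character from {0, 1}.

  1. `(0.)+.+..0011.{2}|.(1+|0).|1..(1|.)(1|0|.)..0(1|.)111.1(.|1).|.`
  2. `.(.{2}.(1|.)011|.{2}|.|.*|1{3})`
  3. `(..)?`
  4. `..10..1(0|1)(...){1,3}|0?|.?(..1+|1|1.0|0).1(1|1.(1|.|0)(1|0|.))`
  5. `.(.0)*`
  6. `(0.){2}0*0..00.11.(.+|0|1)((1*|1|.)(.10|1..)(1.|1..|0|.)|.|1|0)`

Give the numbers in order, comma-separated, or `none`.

1 → no match
2 → match
3 → no match
4 → match
5 → no match
6 → no match

2, 4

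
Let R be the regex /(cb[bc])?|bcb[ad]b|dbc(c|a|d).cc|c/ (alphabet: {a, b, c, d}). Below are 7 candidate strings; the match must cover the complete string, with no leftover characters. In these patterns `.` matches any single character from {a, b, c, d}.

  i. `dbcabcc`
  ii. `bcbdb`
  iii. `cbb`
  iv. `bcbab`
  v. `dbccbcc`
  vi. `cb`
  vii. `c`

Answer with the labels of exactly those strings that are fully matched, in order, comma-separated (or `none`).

i, ii, iii, iv, v, vii

i. `dbcabcc` → match
ii. `bcbdb` → match
iii. `cbb` → match
iv. `bcbab` → match
v. `dbccbcc` → match
vi. `cb` → no match
vii. `c` → match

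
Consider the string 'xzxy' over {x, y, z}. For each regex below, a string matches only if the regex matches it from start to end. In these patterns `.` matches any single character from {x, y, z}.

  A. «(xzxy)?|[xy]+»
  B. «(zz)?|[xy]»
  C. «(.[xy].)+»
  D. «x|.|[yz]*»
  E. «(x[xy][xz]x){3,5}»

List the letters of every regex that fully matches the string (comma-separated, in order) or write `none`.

A

A → match
B → no match
C → no match
D → no match
E → no match — must end with 'x'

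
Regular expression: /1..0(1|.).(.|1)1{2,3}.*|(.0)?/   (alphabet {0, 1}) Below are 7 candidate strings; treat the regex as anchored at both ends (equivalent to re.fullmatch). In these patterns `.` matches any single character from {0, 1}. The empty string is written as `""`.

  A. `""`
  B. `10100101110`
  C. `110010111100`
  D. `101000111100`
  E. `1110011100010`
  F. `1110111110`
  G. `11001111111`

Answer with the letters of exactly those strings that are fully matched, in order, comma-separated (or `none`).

A, B, C, D, F, G

A. `""` → match
B. `10100101110` → match
C. `110010111100` → match
D. `101000111100` → match
E → no match
F. `1110111110` → match
G. `11001111111` → match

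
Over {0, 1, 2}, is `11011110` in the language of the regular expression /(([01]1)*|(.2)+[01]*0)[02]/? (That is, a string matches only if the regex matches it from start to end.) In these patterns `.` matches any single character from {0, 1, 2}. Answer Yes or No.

No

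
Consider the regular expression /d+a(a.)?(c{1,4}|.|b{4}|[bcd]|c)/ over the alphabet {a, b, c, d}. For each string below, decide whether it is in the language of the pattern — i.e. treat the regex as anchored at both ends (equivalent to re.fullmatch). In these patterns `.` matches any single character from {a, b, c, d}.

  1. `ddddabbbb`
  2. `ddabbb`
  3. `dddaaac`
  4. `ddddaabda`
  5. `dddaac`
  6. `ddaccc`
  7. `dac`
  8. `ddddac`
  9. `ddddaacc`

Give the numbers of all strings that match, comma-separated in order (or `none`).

1, 3, 6, 7, 8, 9

1 → match
2 → no match
3 → match
4 → no match
5 → no match
6 → match
7 → match
8 → match
9 → match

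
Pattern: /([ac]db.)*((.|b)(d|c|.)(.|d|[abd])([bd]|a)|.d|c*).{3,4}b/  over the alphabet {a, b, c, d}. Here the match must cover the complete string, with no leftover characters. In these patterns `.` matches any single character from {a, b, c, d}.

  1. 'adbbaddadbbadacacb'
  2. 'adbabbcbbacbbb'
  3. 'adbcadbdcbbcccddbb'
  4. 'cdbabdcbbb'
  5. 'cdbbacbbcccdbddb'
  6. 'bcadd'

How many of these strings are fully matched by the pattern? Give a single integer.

1

1 → no match
2 → no match
3 → no match
4. 'cdbabdcbbb' → match
5 → no match
6. 'bcadd' → no match — must end with 'b'
Total matched: 1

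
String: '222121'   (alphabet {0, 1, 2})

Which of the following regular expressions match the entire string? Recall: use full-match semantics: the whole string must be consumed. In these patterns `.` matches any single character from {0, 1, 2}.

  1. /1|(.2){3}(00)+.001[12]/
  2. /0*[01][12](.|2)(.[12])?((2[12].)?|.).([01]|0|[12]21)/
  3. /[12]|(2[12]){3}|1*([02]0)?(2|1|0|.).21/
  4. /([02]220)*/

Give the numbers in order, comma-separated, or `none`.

1 → no match
2 → no match
3 → match
4 → no match

3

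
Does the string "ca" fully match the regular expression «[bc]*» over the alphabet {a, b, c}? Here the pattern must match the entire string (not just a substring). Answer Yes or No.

No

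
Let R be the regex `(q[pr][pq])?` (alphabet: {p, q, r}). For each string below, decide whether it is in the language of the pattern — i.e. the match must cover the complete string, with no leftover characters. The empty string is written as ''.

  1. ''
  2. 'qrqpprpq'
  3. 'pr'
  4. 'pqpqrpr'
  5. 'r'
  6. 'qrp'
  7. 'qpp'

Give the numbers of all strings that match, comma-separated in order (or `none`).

1, 6, 7

1 → match
2 → no match
3 → no match
4 → no match
5 → no match
6 → match
7 → match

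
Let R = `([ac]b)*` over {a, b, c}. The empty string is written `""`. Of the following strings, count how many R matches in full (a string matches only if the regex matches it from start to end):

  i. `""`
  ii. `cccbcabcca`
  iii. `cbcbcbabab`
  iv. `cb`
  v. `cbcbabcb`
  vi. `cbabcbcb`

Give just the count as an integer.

i → match
ii → no match
iii → match
iv → match
v → match
vi → match
Total matched: 5

5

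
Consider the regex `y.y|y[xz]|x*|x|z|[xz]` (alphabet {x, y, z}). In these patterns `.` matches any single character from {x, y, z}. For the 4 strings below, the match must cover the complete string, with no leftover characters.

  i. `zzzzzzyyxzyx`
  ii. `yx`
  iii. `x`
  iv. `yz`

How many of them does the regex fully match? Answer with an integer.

3

i → no match
ii → match
iii → match
iv → match
Total matched: 3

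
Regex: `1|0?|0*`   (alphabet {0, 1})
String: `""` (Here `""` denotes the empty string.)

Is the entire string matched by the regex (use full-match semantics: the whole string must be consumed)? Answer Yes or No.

Yes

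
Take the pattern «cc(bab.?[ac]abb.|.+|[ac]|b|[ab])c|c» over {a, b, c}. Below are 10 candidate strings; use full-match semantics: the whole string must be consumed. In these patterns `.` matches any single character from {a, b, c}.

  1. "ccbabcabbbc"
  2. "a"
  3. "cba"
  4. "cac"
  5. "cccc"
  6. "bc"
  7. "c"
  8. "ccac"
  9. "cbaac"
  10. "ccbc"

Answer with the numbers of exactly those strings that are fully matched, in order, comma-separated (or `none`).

1, 5, 7, 8, 10

1. "ccbabcabbbc" → match
2. "a" → no match — must end with "c"
3. "cba" → no match — must end with "c"
4. "cac" → no match
5. "cccc" → match
6. "bc" → no match
7. "c" → match
8. "ccac" → match
9. "cbaac" → no match
10. "ccbc" → match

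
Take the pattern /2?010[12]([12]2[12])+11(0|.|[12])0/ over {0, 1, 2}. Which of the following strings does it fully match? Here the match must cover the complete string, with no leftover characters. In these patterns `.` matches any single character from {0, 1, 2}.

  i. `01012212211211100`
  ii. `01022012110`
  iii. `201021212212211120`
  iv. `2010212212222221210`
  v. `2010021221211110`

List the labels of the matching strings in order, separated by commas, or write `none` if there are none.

i, iii

i → match
ii → no match
iii → match
iv → no match
v → no match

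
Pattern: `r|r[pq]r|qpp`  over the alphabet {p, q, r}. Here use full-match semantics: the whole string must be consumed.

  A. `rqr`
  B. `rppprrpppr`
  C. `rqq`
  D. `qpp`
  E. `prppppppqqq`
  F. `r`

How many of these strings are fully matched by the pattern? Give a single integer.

A. `rqr` → match
B. `rppprrpppr` → no match
C. `rqq` → no match
D. `qpp` → match
E. `prppppppqqq` → no match
F. `r` → match
Total matched: 3

3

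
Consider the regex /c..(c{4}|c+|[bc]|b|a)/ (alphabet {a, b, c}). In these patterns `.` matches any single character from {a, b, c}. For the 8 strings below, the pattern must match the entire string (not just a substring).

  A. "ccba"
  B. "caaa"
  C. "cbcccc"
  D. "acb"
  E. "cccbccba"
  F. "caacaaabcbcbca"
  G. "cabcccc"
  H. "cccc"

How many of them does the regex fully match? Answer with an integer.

5

A → match
B → match
C → match
D → no match — must start with "c"
E → no match
F → no match
G → match
H → match
Total matched: 5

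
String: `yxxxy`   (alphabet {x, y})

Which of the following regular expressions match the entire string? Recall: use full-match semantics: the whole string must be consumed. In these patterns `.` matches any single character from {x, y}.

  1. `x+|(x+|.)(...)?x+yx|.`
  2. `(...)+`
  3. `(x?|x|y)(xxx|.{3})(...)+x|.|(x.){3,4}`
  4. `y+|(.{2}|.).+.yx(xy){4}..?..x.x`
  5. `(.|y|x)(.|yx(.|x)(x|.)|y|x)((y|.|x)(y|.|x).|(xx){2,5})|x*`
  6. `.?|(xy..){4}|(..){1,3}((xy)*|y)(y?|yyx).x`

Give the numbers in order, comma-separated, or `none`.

1 → no match
2 → no match
3 → no match
4 → no match
5 → match
6 → no match

5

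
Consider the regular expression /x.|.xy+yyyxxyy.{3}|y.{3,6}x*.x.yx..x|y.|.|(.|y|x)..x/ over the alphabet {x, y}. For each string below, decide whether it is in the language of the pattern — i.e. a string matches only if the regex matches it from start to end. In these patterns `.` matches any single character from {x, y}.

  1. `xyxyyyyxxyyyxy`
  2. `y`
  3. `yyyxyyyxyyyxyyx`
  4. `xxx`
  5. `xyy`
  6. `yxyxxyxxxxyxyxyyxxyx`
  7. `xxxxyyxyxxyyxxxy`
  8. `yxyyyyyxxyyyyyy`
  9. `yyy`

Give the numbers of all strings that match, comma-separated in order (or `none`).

1 → no match
2 → match
3 → no match
4 → no match
5 → no match
6 → no match
7 → no match
8 → no match
9 → no match

2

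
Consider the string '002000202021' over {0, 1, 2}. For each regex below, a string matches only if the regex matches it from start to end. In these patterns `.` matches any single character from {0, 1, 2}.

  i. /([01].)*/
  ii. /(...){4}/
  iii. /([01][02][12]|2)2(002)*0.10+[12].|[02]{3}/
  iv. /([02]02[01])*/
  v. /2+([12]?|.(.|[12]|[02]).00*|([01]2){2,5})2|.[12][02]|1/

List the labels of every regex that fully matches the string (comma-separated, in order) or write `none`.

i → no match
ii → match
iii → no match
iv → match
v → no match

ii, iv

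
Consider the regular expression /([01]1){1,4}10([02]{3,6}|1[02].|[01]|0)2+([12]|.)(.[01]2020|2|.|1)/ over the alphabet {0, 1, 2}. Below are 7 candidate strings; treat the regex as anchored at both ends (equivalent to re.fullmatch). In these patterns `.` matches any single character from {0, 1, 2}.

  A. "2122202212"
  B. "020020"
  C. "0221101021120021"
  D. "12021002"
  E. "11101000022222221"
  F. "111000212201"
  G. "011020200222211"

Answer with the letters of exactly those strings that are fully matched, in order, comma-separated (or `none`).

A → no match
B → no match
C → no match
D → no match
E → no match
F → no match
G → match

G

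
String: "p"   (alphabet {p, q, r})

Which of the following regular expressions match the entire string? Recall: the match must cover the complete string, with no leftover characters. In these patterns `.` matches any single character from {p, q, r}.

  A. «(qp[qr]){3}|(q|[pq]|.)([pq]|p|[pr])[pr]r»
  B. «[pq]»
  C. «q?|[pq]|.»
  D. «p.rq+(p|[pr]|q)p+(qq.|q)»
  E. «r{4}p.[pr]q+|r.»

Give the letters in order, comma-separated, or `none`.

B, C

A → no match
B → match
C → match
D → no match
E → no match — must start with "r"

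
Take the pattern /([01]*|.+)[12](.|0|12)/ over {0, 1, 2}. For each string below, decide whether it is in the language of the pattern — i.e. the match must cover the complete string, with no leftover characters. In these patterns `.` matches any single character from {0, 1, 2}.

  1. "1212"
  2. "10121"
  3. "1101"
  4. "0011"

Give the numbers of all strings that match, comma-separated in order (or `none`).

1, 2, 4

1 → match
2 → match
3 → no match
4 → match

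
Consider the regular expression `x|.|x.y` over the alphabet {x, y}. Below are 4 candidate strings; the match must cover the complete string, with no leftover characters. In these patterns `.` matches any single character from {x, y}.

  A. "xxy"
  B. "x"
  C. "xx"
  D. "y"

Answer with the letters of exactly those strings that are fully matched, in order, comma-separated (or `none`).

A. "xxy" → match
B. "x" → match
C. "xx" → no match
D. "y" → match

A, B, D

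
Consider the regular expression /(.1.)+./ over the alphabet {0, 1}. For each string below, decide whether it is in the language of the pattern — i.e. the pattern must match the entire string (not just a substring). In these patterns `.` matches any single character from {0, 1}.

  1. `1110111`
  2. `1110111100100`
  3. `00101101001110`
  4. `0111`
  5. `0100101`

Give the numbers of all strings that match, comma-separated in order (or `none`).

1, 2, 4, 5

1 → match
2 → match
3 → no match
4 → match
5 → match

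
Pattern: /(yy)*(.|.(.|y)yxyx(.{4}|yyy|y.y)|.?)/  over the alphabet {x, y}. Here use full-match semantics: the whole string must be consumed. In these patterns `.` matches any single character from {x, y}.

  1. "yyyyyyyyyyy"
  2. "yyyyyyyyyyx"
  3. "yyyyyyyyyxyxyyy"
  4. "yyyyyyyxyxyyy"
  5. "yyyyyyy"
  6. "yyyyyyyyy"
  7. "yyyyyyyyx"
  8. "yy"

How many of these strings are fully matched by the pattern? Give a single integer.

1 → match
2 → match
3 → match
4 → match
5 → match
6 → match
7 → match
8 → match
Total matched: 8

8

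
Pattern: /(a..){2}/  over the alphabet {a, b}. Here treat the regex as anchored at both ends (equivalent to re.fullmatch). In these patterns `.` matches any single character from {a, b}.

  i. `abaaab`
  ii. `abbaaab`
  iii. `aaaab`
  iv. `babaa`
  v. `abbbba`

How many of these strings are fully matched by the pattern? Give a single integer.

i → match
ii → no match
iii → no match
iv → no match — must start with `a`
v → no match
Total matched: 1

1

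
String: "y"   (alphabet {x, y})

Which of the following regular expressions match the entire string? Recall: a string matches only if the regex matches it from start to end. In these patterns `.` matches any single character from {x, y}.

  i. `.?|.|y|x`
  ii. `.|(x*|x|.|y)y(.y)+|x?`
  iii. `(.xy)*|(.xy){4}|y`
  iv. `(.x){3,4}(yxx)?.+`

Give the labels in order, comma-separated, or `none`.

i, ii, iii

i → match
ii → match
iii → match
iv → no match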